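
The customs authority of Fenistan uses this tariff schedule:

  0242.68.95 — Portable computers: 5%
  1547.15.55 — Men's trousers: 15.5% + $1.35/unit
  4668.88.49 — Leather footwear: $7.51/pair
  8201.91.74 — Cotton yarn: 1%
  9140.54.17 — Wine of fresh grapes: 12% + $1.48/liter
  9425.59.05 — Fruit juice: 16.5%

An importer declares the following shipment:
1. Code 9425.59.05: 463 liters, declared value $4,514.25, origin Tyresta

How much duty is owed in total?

Line 1 (9425.59.05, Tyresta, 463 liters, $4,514.25):
Base rate for 9425.59.05 is 16.5%.
Duty = $4,514.25 × 16.5% = $744.85.

$744.85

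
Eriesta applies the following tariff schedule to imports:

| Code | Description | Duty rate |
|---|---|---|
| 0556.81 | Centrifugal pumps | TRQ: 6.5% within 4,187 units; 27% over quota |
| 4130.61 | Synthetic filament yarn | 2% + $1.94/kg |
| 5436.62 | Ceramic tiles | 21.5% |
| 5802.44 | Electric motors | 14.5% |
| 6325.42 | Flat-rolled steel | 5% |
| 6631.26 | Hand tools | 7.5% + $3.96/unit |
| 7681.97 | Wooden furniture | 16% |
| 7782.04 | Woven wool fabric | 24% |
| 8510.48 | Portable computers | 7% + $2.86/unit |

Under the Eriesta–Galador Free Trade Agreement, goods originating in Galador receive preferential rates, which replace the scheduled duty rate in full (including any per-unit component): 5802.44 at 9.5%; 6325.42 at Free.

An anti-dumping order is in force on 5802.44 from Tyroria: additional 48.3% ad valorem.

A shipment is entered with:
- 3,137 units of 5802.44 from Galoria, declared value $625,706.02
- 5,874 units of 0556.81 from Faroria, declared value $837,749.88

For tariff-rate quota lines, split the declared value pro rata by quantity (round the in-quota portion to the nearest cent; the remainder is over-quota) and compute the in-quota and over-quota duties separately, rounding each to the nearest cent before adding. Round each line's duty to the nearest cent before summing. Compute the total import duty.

$194,504.10

Line 1 (5802.44, Galoria, 3,137 units, $625,706.02):
Base rate for 5802.44 is 14.5%.
5802.44 has an FTA preferential rate, but origin Galoria is not Galador; base rate stands.
The additional-duty order on 5802.44 targets Tyroria, not Galoria; it does not apply.
Duty = $625,706.02 × 14.5% = $90,727.37.
Line 2 (0556.81, Faroria, 5,874 units, $837,749.88):
Code 0556.81 is under a tariff-rate quota (threshold 4,187 units). In-quota: 4,187 units at 6.5%; over-quota: 1,687 units at 27%.
Pro-rata value split: in-quota = $837,749.88 × 4,187/5,874 = $597,149.94; over-quota = $837,749.88 − $597,149.94 = $240,599.94.
In-quota duty = $597,149.94 × 6.5% = $38,814.75. Over-quota duty = $240,599.94 × 27% = $64,961.98.
Line duty = $38,814.75 + $64,961.98 = $103,776.73.
Total = $90,727.37 + $103,776.73 = $194,504.10.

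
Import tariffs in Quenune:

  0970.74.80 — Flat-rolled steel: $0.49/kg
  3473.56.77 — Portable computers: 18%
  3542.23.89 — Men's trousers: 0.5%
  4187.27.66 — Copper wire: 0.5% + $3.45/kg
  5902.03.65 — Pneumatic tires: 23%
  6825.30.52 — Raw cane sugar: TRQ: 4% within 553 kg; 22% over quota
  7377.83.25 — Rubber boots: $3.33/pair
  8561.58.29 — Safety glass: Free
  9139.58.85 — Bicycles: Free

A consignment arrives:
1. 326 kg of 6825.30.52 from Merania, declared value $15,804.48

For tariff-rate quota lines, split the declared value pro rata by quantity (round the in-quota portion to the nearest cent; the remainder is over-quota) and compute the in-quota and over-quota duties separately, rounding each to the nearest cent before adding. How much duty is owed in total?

$632.18

Line 1 (6825.30.52, Merania, 326 kg, $15,804.48):
Code 6825.30.52 is under a tariff-rate quota (threshold 553 kg). Quantity 326 kg is within the quota, so the in-quota rate 4% applies to the full value.
Duty = $15,804.48 × 4% = $632.18.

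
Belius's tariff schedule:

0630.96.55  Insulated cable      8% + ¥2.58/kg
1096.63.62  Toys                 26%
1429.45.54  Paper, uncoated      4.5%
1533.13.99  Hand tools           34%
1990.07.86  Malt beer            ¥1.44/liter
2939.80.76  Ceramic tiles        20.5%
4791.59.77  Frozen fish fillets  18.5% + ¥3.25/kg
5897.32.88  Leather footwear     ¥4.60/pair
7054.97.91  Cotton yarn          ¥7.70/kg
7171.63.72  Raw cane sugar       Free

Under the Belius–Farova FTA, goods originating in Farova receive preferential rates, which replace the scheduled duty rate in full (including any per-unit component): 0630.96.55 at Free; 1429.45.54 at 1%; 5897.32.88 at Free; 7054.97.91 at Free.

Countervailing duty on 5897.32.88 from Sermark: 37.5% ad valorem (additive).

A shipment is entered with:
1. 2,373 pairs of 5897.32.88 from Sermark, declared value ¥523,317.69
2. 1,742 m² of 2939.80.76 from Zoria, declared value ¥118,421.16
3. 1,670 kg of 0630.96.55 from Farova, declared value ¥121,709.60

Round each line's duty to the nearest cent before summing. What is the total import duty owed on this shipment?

¥231,436.27

Line 1 (5897.32.88, Sermark, 2,373 pairs, ¥523,317.69):
Base rate for 5897.32.88 is ¥4.60/pair.
5897.32.88 has an FTA preferential rate, but origin Sermark is not Farova; base rate stands.
Additional duty on 5897.32.88 from Sermark: +37.5% ad valorem. Applied ad valorem rate = 37.5%.
Duty = ¥523,317.69 × 37.5% + 2,373 × ¥4.60 = ¥207,159.93.
Line 2 (2939.80.76, Zoria, 1,742 m², ¥118,421.16):
Base rate for 2939.80.76 is 20.5%.
Duty = ¥118,421.16 × 20.5% = ¥24,276.34.
Line 3 (0630.96.55, Farova, 1,670 kg, ¥121,709.60):
Base rate for 0630.96.55 is 8% + ¥2.58/kg.
Origin Farova qualifies under the Belius–Farova agreement and 0630.96.55 is covered: preferential rate Free applies instead.
Duty = ¥121,709.60 × 0% = ¥0.00.
Total = ¥207,159.93 + ¥24,276.34 + ¥0.00 = ¥231,436.27.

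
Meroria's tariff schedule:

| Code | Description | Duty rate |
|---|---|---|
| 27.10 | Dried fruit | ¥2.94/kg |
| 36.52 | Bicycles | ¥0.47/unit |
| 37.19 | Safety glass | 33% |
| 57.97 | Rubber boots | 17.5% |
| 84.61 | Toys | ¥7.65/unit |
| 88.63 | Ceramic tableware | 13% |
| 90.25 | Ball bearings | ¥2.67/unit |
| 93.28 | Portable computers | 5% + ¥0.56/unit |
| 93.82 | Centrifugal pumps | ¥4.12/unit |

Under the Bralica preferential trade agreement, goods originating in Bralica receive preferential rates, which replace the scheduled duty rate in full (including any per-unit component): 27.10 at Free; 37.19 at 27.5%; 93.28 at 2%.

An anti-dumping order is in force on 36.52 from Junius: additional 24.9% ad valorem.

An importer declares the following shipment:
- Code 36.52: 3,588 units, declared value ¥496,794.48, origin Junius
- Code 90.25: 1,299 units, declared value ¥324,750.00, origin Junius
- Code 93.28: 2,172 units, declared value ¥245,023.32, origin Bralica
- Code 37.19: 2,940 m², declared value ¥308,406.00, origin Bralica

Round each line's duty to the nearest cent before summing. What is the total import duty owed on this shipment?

Line 1 (36.52, Junius, 3,588 units, ¥496,794.48):
Base rate for 36.52 is ¥0.47/unit.
Additional duty on 36.52 from Junius: +24.9% ad valorem. Applied ad valorem rate = 24.9%.
Duty = ¥496,794.48 × 24.9% + 3,588 × ¥0.47 = ¥125,388.19.
Line 2 (90.25, Junius, 1,299 units, ¥324,750.00):
Base rate for 90.25 is ¥2.67/unit.
Duty = 1,299 × ¥2.67 = ¥3,468.33.
Line 3 (93.28, Bralica, 2,172 units, ¥245,023.32):
Base rate for 93.28 is 5% + ¥0.56/unit.
Origin Bralica qualifies under the Meroria–Bralica agreement and 93.28 is covered: preferential rate 2% applies instead.
Duty = ¥245,023.32 × 2% = ¥4,900.47.
Line 4 (37.19, Bralica, 2,940 m², ¥308,406.00):
Base rate for 37.19 is 33%.
Origin Bralica qualifies under the Meroria–Bralica agreement and 37.19 is covered: preferential rate 27.5% applies instead.
Duty = ¥308,406.00 × 27.5% = ¥84,811.65.
Total = ¥125,388.19 + ¥3,468.33 + ¥4,900.47 + ¥84,811.65 = ¥218,568.64.

¥218,568.64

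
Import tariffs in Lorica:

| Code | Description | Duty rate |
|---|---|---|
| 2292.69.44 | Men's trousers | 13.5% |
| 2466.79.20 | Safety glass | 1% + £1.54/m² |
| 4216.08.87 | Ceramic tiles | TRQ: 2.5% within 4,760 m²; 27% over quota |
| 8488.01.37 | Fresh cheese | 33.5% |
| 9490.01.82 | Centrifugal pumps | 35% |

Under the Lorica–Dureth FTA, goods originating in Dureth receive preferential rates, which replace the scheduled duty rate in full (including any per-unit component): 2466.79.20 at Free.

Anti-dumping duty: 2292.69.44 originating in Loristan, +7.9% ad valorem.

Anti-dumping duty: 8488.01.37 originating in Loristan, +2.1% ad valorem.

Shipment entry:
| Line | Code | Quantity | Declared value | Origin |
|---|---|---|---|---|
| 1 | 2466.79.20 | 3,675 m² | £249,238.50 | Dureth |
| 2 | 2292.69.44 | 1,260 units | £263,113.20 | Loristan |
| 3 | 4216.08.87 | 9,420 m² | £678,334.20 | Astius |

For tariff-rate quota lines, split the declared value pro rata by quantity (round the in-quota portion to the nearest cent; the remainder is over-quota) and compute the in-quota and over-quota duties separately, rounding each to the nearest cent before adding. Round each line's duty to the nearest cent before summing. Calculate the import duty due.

£155,478.39

Line 1 (2466.79.20, Dureth, 3,675 m², £249,238.50):
Base rate for 2466.79.20 is 1% + £1.54/m².
Origin Dureth qualifies under the Lorica–Dureth agreement and 2466.79.20 is covered: preferential rate Free applies instead.
Duty = £249,238.50 × 0% = £0.00.
Line 2 (2292.69.44, Loristan, 1,260 units, £263,113.20):
Base rate for 2292.69.44 is 13.5%.
Additional duty on 2292.69.44 from Loristan: +7.9%. Applied ad valorem rate: 13.5% + 7.9% = 21.4%.
Duty = £263,113.20 × 21.4% = £56,306.22.
Line 3 (4216.08.87, Astius, 9,420 m², £678,334.20):
Code 4216.08.87 is under a tariff-rate quota (threshold 4,760 m²). In-quota: 4,760 m² at 2.5%; over-quota: 4,660 m² at 27%.
Pro-rata value split: in-quota = £678,334.20 × 4,760/9,420 = £342,767.60; over-quota = £678,334.20 − £342,767.60 = £335,566.60.
In-quota duty = £342,767.60 × 2.5% = £8,569.19. Over-quota duty = £335,566.60 × 27% = £90,602.98.
Line duty = £8,569.19 + £90,602.98 = £99,172.17.
Total = £0.00 + £56,306.22 + £99,172.17 = £155,478.39.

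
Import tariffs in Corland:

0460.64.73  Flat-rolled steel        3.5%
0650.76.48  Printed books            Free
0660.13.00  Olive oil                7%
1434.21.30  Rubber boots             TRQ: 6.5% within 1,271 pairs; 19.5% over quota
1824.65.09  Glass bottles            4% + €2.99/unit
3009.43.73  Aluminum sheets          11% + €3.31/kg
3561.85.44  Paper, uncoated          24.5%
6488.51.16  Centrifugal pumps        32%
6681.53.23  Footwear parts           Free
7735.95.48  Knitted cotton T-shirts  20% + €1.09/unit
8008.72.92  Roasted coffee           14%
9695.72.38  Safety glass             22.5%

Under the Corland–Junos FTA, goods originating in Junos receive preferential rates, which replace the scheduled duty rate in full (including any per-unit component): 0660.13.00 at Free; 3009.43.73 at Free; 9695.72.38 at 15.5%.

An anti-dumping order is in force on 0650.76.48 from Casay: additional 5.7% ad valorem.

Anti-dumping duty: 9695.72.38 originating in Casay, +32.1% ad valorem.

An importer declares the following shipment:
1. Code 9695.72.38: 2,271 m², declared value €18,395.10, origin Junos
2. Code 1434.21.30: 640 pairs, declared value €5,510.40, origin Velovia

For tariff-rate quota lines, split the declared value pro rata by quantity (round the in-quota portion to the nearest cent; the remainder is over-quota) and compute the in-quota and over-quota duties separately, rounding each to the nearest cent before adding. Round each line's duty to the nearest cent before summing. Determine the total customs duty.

€3,209.42

Line 1 (9695.72.38, Junos, 2,271 m², €18,395.10):
Base rate for 9695.72.38 is 22.5%.
Origin Junos qualifies under the Corland–Junos agreement and 9695.72.38 is covered: preferential rate 15.5% applies instead.
The additional-duty order on 9695.72.38 targets Casay, not Junos; it does not apply.
Duty = €18,395.10 × 15.5% = €2,851.24.
Line 2 (1434.21.30, Velovia, 640 pairs, €5,510.40):
Code 1434.21.30 is under a tariff-rate quota (threshold 1,271 pairs). Quantity 640 pairs is within the quota, so the in-quota rate 6.5% applies to the full value.
Duty = €5,510.40 × 6.5% = €358.18.
Total = €2,851.24 + €358.18 = €3,209.42.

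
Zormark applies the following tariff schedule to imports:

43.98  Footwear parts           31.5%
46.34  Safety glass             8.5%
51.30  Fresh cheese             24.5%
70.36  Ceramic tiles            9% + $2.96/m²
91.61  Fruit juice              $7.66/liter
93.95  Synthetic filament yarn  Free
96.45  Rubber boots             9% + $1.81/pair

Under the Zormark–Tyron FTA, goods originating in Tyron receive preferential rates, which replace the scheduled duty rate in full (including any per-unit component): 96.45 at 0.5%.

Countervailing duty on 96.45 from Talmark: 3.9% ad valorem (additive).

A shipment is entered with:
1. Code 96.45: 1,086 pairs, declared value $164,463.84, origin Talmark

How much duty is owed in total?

$23,181.50

Line 1 (96.45, Talmark, 1,086 pairs, $164,463.84):
Base rate for 96.45 is 9% + $1.81/pair.
96.45 has an FTA preferential rate, but origin Talmark is not Tyron; base rate stands.
Additional duty on 96.45 from Talmark: +3.9%. Applied ad valorem rate: 9% + 3.9% = 12.9%.
Duty = $164,463.84 × 12.9% + 1,086 × $1.81 = $23,181.50.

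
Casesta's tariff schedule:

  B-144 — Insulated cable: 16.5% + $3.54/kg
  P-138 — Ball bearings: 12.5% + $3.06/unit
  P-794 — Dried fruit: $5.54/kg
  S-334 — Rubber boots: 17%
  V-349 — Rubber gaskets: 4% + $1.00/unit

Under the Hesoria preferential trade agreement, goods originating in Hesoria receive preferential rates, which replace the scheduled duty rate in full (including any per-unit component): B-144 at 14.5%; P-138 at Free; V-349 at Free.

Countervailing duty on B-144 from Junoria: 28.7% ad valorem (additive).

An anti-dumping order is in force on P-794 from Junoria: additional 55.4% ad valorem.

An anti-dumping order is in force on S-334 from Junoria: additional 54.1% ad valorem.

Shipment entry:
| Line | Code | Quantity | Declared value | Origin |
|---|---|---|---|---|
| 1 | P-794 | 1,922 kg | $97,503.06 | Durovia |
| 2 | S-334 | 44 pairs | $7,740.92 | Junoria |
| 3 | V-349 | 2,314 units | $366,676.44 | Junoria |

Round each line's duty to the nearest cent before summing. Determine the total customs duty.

Line 1 (P-794, Durovia, 1,922 kg, $97,503.06):
Base rate for P-794 is $5.54/kg.
The additional-duty order on P-794 targets Junoria, not Durovia; it does not apply.
Duty = 1,922 × $5.54 = $10,647.88.
Line 2 (S-334, Junoria, 44 pairs, $7,740.92):
Base rate for S-334 is 17%.
Additional duty on S-334 from Junoria: +54.1%. Applied ad valorem rate: 17% + 54.1% = 71.1%.
Duty = $7,740.92 × 71.1% = $5,503.79.
Line 3 (V-349, Junoria, 2,314 units, $366,676.44):
Base rate for V-349 is 4% + $1.00/unit.
V-349 has an FTA preferential rate, but origin Junoria is not Hesoria; base rate stands.
Duty = $366,676.44 × 4% + 2,314 × $1.00 = $16,981.06.
Total = $10,647.88 + $5,503.79 + $16,981.06 = $33,132.73.

$33,132.73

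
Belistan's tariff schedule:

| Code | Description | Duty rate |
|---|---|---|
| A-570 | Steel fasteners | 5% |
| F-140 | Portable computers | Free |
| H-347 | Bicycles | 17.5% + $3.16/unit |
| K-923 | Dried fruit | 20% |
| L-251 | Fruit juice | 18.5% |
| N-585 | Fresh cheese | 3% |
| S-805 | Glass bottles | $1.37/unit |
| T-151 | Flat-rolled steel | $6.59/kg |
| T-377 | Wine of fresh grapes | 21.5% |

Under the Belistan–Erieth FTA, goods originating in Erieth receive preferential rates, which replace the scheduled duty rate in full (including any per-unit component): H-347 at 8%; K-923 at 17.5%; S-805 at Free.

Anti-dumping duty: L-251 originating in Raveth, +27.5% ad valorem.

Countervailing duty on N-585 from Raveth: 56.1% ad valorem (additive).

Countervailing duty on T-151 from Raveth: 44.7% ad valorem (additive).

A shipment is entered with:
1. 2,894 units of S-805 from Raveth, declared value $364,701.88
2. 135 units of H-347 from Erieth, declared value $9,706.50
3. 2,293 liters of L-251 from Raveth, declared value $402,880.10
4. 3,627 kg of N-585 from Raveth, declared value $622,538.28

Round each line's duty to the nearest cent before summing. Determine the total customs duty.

Line 1 (S-805, Raveth, 2,894 units, $364,701.88):
Base rate for S-805 is $1.37/unit.
S-805 has an FTA preferential rate, but origin Raveth is not Erieth; base rate stands.
Duty = 2,894 × $1.37 = $3,964.78.
Line 2 (H-347, Erieth, 135 units, $9,706.50):
Base rate for H-347 is 17.5% + $3.16/unit.
Origin Erieth qualifies under the Belistan–Erieth agreement and H-347 is covered: preferential rate 8% applies instead.
Duty = $9,706.50 × 8% = $776.52.
Line 3 (L-251, Raveth, 2,293 liters, $402,880.10):
Base rate for L-251 is 18.5%.
Additional duty on L-251 from Raveth: +27.5%. Applied ad valorem rate: 18.5% + 27.5% = 46%.
Duty = $402,880.10 × 46% = $185,324.85.
Line 4 (N-585, Raveth, 3,627 kg, $622,538.28):
Base rate for N-585 is 3%.
Additional duty on N-585 from Raveth: +56.1%. Applied ad valorem rate: 3% + 56.1% = 59.1%.
Duty = $622,538.28 × 59.1% = $367,920.12.
Total = $3,964.78 + $776.52 + $185,324.85 + $367,920.12 = $557,986.27.

$557,986.27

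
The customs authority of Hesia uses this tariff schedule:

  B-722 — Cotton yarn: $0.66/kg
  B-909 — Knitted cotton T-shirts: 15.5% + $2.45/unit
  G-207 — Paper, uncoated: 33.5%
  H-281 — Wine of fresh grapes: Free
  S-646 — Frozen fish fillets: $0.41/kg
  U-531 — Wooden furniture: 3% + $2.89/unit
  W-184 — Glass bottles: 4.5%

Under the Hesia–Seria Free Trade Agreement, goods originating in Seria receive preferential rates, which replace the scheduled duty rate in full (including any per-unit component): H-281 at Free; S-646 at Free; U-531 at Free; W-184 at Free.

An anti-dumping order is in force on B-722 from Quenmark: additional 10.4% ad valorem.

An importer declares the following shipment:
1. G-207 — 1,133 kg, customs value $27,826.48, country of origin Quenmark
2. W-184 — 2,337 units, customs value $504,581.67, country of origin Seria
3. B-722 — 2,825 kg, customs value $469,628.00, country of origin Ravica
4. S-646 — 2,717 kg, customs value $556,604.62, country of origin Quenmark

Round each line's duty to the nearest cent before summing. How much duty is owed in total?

$12,300.34

Line 1 (G-207, Quenmark, 1,133 kg, $27,826.48):
Base rate for G-207 is 33.5%.
Duty = $27,826.48 × 33.5% = $9,321.87.
Line 2 (W-184, Seria, 2,337 units, $504,581.67):
Base rate for W-184 is 4.5%.
Origin Seria qualifies under the Hesia–Seria agreement and W-184 is covered: preferential rate Free applies instead.
Duty = $504,581.67 × 0% = $0.00.
Line 3 (B-722, Ravica, 2,825 kg, $469,628.00):
Base rate for B-722 is $0.66/kg.
The additional-duty order on B-722 targets Quenmark, not Ravica; it does not apply.
Duty = 2,825 × $0.66 = $1,864.50.
Line 4 (S-646, Quenmark, 2,717 kg, $556,604.62):
Base rate for S-646 is $0.41/kg.
S-646 has an FTA preferential rate, but origin Quenmark is not Seria; base rate stands.
Duty = 2,717 × $0.41 = $1,113.97.
Total = $9,321.87 + $0.00 + $1,864.50 + $1,113.97 = $12,300.34.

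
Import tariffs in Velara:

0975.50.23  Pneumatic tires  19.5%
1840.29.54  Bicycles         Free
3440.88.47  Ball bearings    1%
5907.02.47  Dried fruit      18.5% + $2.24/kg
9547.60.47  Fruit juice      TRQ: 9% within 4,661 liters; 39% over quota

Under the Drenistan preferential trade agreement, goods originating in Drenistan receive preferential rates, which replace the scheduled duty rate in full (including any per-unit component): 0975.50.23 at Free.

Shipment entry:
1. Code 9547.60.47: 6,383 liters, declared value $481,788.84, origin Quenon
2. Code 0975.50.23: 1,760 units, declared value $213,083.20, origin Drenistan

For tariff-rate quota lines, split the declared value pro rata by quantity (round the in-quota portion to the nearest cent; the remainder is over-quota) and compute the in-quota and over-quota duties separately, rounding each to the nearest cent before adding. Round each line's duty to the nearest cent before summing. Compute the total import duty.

Line 1 (9547.60.47, Quenon, 6,383 liters, $481,788.84):
Code 9547.60.47 is under a tariff-rate quota (threshold 4,661 liters). In-quota: 4,661 liters at 9%; over-quota: 1,722 liters at 39%.
Pro-rata value split: in-quota = $481,788.84 × 4,661/6,383 = $351,812.28; over-quota = $481,788.84 − $351,812.28 = $129,976.56.
In-quota duty = $351,812.28 × 9% = $31,663.11. Over-quota duty = $129,976.56 × 39% = $50,690.86.
Line duty = $31,663.11 + $50,690.86 = $82,353.97.
Line 2 (0975.50.23, Drenistan, 1,760 units, $213,083.20):
Base rate for 0975.50.23 is 19.5%.
Origin Drenistan qualifies under the Velara–Drenistan agreement and 0975.50.23 is covered: preferential rate Free applies instead.
Duty = $213,083.20 × 0% = $0.00.
Total = $82,353.97 + $0.00 = $82,353.97.

$82,353.97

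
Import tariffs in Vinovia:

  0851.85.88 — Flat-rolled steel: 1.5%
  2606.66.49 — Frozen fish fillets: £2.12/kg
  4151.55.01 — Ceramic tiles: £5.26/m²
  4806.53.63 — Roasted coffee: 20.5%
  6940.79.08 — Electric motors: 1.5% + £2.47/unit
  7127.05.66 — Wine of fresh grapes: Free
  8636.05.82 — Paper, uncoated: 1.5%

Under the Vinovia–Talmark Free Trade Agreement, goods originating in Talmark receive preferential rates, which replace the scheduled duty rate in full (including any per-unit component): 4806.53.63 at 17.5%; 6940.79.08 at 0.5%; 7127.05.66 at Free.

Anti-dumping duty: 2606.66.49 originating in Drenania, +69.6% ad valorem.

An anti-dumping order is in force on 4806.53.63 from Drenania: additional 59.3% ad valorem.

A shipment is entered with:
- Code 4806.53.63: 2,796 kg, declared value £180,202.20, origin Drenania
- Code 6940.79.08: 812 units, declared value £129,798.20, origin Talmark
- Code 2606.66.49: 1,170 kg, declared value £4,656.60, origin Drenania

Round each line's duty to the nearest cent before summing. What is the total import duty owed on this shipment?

£150,171.74

Line 1 (4806.53.63, Drenania, 2,796 kg, £180,202.20):
Base rate for 4806.53.63 is 20.5%.
4806.53.63 has an FTA preferential rate, but origin Drenania is not Talmark; base rate stands.
Additional duty on 4806.53.63 from Drenania: +59.3%. Applied ad valorem rate: 20.5% + 59.3% = 79.8%.
Duty = £180,202.20 × 79.8% = £143,801.36.
Line 2 (6940.79.08, Talmark, 812 units, £129,798.20):
Base rate for 6940.79.08 is 1.5% + £2.47/unit.
Origin Talmark qualifies under the Vinovia–Talmark agreement and 6940.79.08 is covered: preferential rate 0.5% applies instead.
Duty = £129,798.20 × 0.5% = £648.99.
Line 3 (2606.66.49, Drenania, 1,170 kg, £4,656.60):
Base rate for 2606.66.49 is £2.12/kg.
Additional duty on 2606.66.49 from Drenania: +69.6% ad valorem. Applied ad valorem rate = 69.6%.
Duty = £4,656.60 × 69.6% + 1,170 × £2.12 = £5,721.39.
Total = £143,801.36 + £648.99 + £5,721.39 = £150,171.74.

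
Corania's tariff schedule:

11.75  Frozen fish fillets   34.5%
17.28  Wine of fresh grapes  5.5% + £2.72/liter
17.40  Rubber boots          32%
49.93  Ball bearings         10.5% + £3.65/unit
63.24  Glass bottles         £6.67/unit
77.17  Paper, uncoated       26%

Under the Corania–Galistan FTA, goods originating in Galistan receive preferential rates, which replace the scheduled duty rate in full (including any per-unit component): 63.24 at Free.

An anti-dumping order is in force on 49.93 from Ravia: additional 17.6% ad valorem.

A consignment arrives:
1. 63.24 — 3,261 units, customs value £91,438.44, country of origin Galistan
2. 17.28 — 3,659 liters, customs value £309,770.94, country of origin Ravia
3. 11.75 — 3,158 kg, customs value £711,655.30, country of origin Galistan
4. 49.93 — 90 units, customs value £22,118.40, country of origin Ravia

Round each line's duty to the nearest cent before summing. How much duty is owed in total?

Line 1 (63.24, Galistan, 3,261 units, £91,438.44):
Base rate for 63.24 is £6.67/unit.
Origin Galistan qualifies under the Corania–Galistan agreement and 63.24 is covered: preferential rate Free applies instead.
Duty = £91,438.44 × 0% = £0.00.
Line 2 (17.28, Ravia, 3,659 liters, £309,770.94):
Base rate for 17.28 is 5.5% + £2.72/liter.
Duty = £309,770.94 × 5.5% + 3,659 × £2.72 = £26,989.88.
Line 3 (11.75, Galistan, 3,158 kg, £711,655.30):
Base rate for 11.75 is 34.5%.
Origin Galistan is the FTA partner but 11.75 is not on the preference list; base rate stands.
Duty = £711,655.30 × 34.5% = £245,521.08.
Line 4 (49.93, Ravia, 90 units, £22,118.40):
Base rate for 49.93 is 10.5% + £3.65/unit.
Additional duty on 49.93 from Ravia: +17.6%. Applied ad valorem rate: 10.5% + 17.6% = 28.1%.
Duty = £22,118.40 × 28.1% + 90 × £3.65 = £6,543.77.
Total = £0.00 + £26,989.88 + £245,521.08 + £6,543.77 = £279,054.73.

£279,054.73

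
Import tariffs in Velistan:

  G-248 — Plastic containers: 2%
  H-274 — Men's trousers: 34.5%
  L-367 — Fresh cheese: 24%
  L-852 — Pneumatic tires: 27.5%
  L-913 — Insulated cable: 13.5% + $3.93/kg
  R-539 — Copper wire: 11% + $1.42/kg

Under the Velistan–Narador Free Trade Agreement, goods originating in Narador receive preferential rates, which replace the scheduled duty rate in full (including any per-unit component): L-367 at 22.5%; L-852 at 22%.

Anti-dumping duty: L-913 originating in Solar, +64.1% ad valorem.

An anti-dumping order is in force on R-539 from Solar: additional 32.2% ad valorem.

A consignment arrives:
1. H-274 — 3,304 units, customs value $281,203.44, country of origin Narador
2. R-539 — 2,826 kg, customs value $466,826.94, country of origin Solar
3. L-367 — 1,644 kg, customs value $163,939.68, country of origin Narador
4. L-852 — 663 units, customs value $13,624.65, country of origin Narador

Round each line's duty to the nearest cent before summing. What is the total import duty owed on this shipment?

$342,581.20

Line 1 (H-274, Narador, 3,304 units, $281,203.44):
Base rate for H-274 is 34.5%.
Origin Narador is the FTA partner but H-274 is not on the preference list; base rate stands.
Duty = $281,203.44 × 34.5% = $97,015.19.
Line 2 (R-539, Solar, 2,826 kg, $466,826.94):
Base rate for R-539 is 11% + $1.42/kg.
Additional duty on R-539 from Solar: +32.2%. Applied ad valorem rate: 11% + 32.2% = 43.2%.
Duty = $466,826.94 × 43.2% + 2,826 × $1.42 = $205,682.16.
Line 3 (L-367, Narador, 1,644 kg, $163,939.68):
Base rate for L-367 is 24%.
Origin Narador qualifies under the Velistan–Narador agreement and L-367 is covered: preferential rate 22.5% applies instead.
Duty = $163,939.68 × 22.5% = $36,886.43.
Line 4 (L-852, Narador, 663 units, $13,624.65):
Base rate for L-852 is 27.5%.
Origin Narador qualifies under the Velistan–Narador agreement and L-852 is covered: preferential rate 22% applies instead.
Duty = $13,624.65 × 22% = $2,997.42.
Total = $97,015.19 + $205,682.16 + $36,886.43 + $2,997.42 = $342,581.20.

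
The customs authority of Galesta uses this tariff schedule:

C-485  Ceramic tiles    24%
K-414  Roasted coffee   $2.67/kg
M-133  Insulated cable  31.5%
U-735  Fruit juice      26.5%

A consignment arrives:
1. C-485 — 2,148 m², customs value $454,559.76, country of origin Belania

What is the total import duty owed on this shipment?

$109,094.34

Line 1 (C-485, Belania, 2,148 m², $454,559.76):
Base rate for C-485 is 24%.
Duty = $454,559.76 × 24% = $109,094.34.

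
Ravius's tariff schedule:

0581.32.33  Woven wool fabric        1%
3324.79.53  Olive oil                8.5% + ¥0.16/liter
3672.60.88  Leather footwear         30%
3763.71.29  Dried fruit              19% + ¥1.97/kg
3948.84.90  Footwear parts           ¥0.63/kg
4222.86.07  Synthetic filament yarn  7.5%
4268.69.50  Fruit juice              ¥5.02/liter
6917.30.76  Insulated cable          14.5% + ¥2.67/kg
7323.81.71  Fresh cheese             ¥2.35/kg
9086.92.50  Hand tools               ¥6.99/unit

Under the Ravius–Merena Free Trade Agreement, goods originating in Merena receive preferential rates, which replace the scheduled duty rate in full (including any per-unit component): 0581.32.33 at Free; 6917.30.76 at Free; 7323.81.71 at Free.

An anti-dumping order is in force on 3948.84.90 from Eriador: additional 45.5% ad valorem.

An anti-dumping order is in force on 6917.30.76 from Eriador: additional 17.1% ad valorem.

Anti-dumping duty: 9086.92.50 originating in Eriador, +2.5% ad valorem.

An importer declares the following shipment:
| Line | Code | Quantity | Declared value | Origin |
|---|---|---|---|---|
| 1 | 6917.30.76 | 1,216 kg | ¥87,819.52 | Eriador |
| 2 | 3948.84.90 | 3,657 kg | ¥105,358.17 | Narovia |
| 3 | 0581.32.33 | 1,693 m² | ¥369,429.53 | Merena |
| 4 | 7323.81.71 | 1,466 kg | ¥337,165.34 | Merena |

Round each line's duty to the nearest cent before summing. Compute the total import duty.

¥33,301.60

Line 1 (6917.30.76, Eriador, 1,216 kg, ¥87,819.52):
Base rate for 6917.30.76 is 14.5% + ¥2.67/kg.
6917.30.76 has an FTA preferential rate, but origin Eriador is not Merena; base rate stands.
Additional duty on 6917.30.76 from Eriador: +17.1%. Applied ad valorem rate: 14.5% + 17.1% = 31.6%.
Duty = ¥87,819.52 × 31.6% + 1,216 × ¥2.67 = ¥30,997.69.
Line 2 (3948.84.90, Narovia, 3,657 kg, ¥105,358.17):
Base rate for 3948.84.90 is ¥0.63/kg.
The additional-duty order on 3948.84.90 targets Eriador, not Narovia; it does not apply.
Duty = 3,657 × ¥0.63 = ¥2,303.91.
Line 3 (0581.32.33, Merena, 1,693 m², ¥369,429.53):
Base rate for 0581.32.33 is 1%.
Origin Merena qualifies under the Ravius–Merena agreement and 0581.32.33 is covered: preferential rate Free applies instead.
Duty = ¥369,429.53 × 0% = ¥0.00.
Line 4 (7323.81.71, Merena, 1,466 kg, ¥337,165.34):
Base rate for 7323.81.71 is ¥2.35/kg.
Origin Merena qualifies under the Ravius–Merena agreement and 7323.81.71 is covered: preferential rate Free applies instead.
Duty = ¥337,165.34 × 0% = ¥0.00.
Total = ¥30,997.69 + ¥2,303.91 + ¥0.00 + ¥0.00 = ¥33,301.60.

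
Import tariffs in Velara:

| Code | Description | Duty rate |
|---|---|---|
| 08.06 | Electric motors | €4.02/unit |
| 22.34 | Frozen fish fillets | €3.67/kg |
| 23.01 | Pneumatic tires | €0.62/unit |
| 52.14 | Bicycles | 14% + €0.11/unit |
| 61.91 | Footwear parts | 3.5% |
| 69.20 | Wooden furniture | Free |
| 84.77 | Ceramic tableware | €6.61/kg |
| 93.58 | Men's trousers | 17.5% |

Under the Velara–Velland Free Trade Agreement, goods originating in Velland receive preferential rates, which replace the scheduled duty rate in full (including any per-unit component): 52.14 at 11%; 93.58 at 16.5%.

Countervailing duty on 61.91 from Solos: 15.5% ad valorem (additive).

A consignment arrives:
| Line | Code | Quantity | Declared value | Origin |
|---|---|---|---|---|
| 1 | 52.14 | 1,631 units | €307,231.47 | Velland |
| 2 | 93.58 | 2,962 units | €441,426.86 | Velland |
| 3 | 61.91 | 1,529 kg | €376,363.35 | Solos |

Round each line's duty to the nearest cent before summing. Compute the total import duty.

€178,139.93

Line 1 (52.14, Velland, 1,631 units, €307,231.47):
Base rate for 52.14 is 14% + €0.11/unit.
Origin Velland qualifies under the Velara–Velland agreement and 52.14 is covered: preferential rate 11% applies instead.
Duty = €307,231.47 × 11% = €33,795.46.
Line 2 (93.58, Velland, 2,962 units, €441,426.86):
Base rate for 93.58 is 17.5%.
Origin Velland qualifies under the Velara–Velland agreement and 93.58 is covered: preferential rate 16.5% applies instead.
Duty = €441,426.86 × 16.5% = €72,835.43.
Line 3 (61.91, Solos, 1,529 kg, €376,363.35):
Base rate for 61.91 is 3.5%.
Additional duty on 61.91 from Solos: +15.5%. Applied ad valorem rate: 3.5% + 15.5% = 19%.
Duty = €376,363.35 × 19% = €71,509.04.
Total = €33,795.46 + €72,835.43 + €71,509.04 = €178,139.93.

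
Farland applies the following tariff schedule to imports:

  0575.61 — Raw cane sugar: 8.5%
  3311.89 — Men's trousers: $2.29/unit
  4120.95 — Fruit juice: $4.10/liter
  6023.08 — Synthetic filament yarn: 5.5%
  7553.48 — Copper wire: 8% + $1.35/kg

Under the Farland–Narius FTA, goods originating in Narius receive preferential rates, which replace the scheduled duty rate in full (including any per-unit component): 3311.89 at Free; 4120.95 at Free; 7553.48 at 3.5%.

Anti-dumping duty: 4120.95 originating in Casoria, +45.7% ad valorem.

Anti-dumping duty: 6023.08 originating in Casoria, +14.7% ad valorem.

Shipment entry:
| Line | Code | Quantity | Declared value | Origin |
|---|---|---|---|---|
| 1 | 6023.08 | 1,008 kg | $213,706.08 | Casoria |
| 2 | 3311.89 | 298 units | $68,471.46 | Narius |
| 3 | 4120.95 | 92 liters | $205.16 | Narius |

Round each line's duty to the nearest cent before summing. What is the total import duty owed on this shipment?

Line 1 (6023.08, Casoria, 1,008 kg, $213,706.08):
Base rate for 6023.08 is 5.5%.
Additional duty on 6023.08 from Casoria: +14.7%. Applied ad valorem rate: 5.5% + 14.7% = 20.2%.
Duty = $213,706.08 × 20.2% = $43,168.63.
Line 2 (3311.89, Narius, 298 units, $68,471.46):
Base rate for 3311.89 is $2.29/unit.
Origin Narius qualifies under the Farland–Narius agreement and 3311.89 is covered: preferential rate Free applies instead.
Duty = $68,471.46 × 0% = $0.00.
Line 3 (4120.95, Narius, 92 liters, $205.16):
Base rate for 4120.95 is $4.10/liter.
Origin Narius qualifies under the Farland–Narius agreement and 4120.95 is covered: preferential rate Free applies instead.
The additional-duty order on 4120.95 targets Casoria, not Narius; it does not apply.
Duty = $205.16 × 0% = $0.00.
Total = $43,168.63 + $0.00 + $0.00 = $43,168.63.

$43,168.63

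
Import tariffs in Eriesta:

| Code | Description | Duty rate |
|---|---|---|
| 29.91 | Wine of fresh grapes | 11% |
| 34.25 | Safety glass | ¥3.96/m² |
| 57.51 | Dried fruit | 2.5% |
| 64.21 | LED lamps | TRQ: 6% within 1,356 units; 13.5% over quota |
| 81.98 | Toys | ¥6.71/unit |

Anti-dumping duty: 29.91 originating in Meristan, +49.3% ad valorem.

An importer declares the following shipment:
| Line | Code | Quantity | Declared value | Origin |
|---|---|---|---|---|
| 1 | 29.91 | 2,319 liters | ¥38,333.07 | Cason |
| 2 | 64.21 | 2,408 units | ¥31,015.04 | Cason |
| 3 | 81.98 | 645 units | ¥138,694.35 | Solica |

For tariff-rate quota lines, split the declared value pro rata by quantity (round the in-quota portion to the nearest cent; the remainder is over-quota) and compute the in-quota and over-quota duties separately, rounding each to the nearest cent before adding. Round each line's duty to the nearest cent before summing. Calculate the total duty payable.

¥11,421.73

Line 1 (29.91, Cason, 2,319 liters, ¥38,333.07):
Base rate for 29.91 is 11%.
The additional-duty order on 29.91 targets Meristan, not Cason; it does not apply.
Duty = ¥38,333.07 × 11% = ¥4,216.64.
Line 2 (64.21, Cason, 2,408 units, ¥31,015.04):
Code 64.21 is under a tariff-rate quota (threshold 1,356 units). In-quota: 1,356 units at 6%; over-quota: 1,052 units at 13.5%.
Pro-rata value split: in-quota = ¥31,015.04 × 1,356/2,408 = ¥17,465.28; over-quota = ¥31,015.04 − ¥17,465.28 = ¥13,549.76.
In-quota duty = ¥17,465.28 × 6% = ¥1,047.92. Over-quota duty = ¥13,549.76 × 13.5% = ¥1,829.22.
Line duty = ¥1,047.92 + ¥1,829.22 = ¥2,877.14.
Line 3 (81.98, Solica, 645 units, ¥138,694.35):
Base rate for 81.98 is ¥6.71/unit.
Duty = 645 × ¥6.71 = ¥4,327.95.
Total = ¥4,216.64 + ¥2,877.14 + ¥4,327.95 = ¥11,421.73.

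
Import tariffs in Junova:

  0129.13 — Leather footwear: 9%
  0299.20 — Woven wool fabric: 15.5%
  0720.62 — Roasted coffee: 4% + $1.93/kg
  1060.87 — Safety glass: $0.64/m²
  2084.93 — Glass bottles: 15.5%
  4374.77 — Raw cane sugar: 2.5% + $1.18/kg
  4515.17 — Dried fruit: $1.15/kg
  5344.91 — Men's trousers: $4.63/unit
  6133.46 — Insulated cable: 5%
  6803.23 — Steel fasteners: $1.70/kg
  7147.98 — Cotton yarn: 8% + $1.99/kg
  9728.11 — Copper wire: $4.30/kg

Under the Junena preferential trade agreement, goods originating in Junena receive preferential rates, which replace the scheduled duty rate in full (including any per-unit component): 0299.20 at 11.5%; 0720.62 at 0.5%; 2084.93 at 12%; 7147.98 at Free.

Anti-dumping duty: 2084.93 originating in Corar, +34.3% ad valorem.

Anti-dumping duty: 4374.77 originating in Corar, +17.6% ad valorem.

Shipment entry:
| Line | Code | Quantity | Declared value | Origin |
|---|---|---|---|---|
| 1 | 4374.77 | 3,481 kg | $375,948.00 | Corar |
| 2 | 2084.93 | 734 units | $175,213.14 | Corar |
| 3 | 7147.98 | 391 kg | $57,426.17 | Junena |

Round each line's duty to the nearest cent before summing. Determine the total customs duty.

Line 1 (4374.77, Corar, 3,481 kg, $375,948.00):
Base rate for 4374.77 is 2.5% + $1.18/kg.
Additional duty on 4374.77 from Corar: +17.6%. Applied ad valorem rate: 2.5% + 17.6% = 20.1%.
Duty = $375,948.00 × 20.1% + 3,481 × $1.18 = $79,673.13.
Line 2 (2084.93, Corar, 734 units, $175,213.14):
Base rate for 2084.93 is 15.5%.
2084.93 has an FTA preferential rate, but origin Corar is not Junena; base rate stands.
Additional duty on 2084.93 from Corar: +34.3%. Applied ad valorem rate: 15.5% + 34.3% = 49.8%.
Duty = $175,213.14 × 49.8% = $87,256.14.
Line 3 (7147.98, Junena, 391 kg, $57,426.17):
Base rate for 7147.98 is 8% + $1.99/kg.
Origin Junena qualifies under the Junova–Junena agreement and 7147.98 is covered: preferential rate Free applies instead.
Duty = $57,426.17 × 0% = $0.00.
Total = $79,673.13 + $87,256.14 + $0.00 = $166,929.27.

$166,929.27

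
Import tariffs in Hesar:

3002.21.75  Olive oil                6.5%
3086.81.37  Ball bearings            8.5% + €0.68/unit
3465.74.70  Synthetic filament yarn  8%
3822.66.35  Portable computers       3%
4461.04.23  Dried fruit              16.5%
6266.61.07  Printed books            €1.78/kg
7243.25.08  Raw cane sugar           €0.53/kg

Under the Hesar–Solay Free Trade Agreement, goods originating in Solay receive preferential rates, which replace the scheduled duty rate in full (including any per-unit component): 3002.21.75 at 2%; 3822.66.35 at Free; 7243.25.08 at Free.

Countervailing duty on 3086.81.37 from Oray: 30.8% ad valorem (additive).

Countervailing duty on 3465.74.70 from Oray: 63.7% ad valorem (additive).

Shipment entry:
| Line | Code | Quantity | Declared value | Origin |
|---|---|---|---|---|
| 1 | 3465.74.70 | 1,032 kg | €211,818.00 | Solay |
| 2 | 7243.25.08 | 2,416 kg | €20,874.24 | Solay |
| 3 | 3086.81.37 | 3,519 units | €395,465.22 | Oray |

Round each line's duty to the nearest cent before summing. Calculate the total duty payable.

Line 1 (3465.74.70, Solay, 1,032 kg, €211,818.00):
Base rate for 3465.74.70 is 8%.
Origin Solay is the FTA partner but 3465.74.70 is not on the preference list; base rate stands.
The additional-duty order on 3465.74.70 targets Oray, not Solay; it does not apply.
Duty = €211,818.00 × 8% = €16,945.44.
Line 2 (7243.25.08, Solay, 2,416 kg, €20,874.24):
Base rate for 7243.25.08 is €0.53/kg.
Origin Solay qualifies under the Hesar–Solay agreement and 7243.25.08 is covered: preferential rate Free applies instead.
Duty = €20,874.24 × 0% = €0.00.
Line 3 (3086.81.37, Oray, 3,519 units, €395,465.22):
Base rate for 3086.81.37 is 8.5% + €0.68/unit.
Additional duty on 3086.81.37 from Oray: +30.8%. Applied ad valorem rate: 8.5% + 30.8% = 39.3%.
Duty = €395,465.22 × 39.3% + 3,519 × €0.68 = €157,810.75.
Total = €16,945.44 + €0.00 + €157,810.75 = €174,756.19.

€174,756.19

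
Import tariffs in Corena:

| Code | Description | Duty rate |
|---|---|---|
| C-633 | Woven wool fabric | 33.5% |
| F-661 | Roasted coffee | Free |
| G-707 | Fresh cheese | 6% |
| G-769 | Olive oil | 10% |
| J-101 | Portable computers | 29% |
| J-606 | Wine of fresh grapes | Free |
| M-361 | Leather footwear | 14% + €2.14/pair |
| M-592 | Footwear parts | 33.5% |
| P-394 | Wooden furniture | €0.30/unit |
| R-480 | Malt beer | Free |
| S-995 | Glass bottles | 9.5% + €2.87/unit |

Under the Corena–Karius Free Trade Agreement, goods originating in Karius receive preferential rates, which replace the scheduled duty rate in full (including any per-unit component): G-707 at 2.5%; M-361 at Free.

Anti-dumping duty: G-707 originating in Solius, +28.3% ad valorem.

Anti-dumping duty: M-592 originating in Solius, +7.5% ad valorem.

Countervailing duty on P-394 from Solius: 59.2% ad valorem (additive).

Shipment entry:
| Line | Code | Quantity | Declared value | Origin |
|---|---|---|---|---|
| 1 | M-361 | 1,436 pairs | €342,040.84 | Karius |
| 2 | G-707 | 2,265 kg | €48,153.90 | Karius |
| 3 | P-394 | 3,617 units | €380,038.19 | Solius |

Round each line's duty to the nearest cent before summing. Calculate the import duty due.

Line 1 (M-361, Karius, 1,436 pairs, €342,040.84):
Base rate for M-361 is 14% + €2.14/pair.
Origin Karius qualifies under the Corena–Karius agreement and M-361 is covered: preferential rate Free applies instead.
Duty = €342,040.84 × 0% = €0.00.
Line 2 (G-707, Karius, 2,265 kg, €48,153.90):
Base rate for G-707 is 6%.
Origin Karius qualifies under the Corena–Karius agreement and G-707 is covered: preferential rate 2.5% applies instead.
The additional-duty order on G-707 targets Solius, not Karius; it does not apply.
Duty = €48,153.90 × 2.5% = €1,203.85.
Line 3 (P-394, Solius, 3,617 units, €380,038.19):
Base rate for P-394 is €0.30/unit.
Additional duty on P-394 from Solius: +59.2% ad valorem. Applied ad valorem rate = 59.2%.
Duty = €380,038.19 × 59.2% + 3,617 × €0.30 = €226,067.71.
Total = €0.00 + €1,203.85 + €226,067.71 = €227,271.56.

€227,271.56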